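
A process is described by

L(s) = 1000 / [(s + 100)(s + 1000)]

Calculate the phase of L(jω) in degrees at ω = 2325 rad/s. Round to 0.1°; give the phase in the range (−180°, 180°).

-154.3°

At s = jω = j2325:
pole (s+100): 100 + j2325 → |·| = √(100²+2325²) = √5415625 ≈ 2327.1, ∠ = arctan(2325/100) ≈ 87.54°
pole (s+1000): 1000 + j2325 → |·| = √(1000²+2325²) = √6405625 ≈ 2530.9, ∠ = arctan(2325/1000) ≈ 66.73°
∠L = 0.00° − 154.27° = -154.27°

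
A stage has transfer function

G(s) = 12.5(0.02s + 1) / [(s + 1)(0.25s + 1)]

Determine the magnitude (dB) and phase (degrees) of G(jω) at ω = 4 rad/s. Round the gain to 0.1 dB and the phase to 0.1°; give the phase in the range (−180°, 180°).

At ω = 4 rad/s:
zero (1 + j4·0.02) = 1 + j0.08 → |·| ≈ 1.0032, ∠ ≈ 4.57°
pole (1 + j4·1) = 1 + j4 → |·| ≈ 4.1231, ∠ ≈ 75.96°
pole (1 + j4·0.25) = 1 + j1 → |·| ≈ 1.4142, ∠ ≈ 45.00°
|G| = 12.5 · 1.0032 / (4.1231 · 1.4142) ≈ 2.1506
Gain = 20 log₁₀(2.1506) ≈ 6.65 dB
∠G = (4.57°) − (75.96° + 45.00°) = -116.39°

6.7 dB, -116.4°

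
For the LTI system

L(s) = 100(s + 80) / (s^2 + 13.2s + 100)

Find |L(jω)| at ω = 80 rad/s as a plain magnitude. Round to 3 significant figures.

At s = jω = j80:
zero (s+80): 80 + j80 → |·| = √(80²+80²) = √12800 ≈ 113.14, ∠ = arctan(80/80) ≈ 45.00°
quadratic: (j80)² + 13.2·j80 + 100 = -6300 + j1056 → |·| ≈ 6387.9, ∠ ≈ 170.48°
|L| = 100 · 113.14 / 6387.9 ≈ 1.7712

1.77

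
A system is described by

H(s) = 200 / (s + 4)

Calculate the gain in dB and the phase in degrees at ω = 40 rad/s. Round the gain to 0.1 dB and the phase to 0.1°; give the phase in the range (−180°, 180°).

At s = jω = j40:
pole (s+4): 4 + j40 → |·| = √(4²+40²) = √1616 ≈ 40.2, ∠ = arctan(40/4) ≈ 84.29°
|H| = 200 / 40.2 ≈ 4.9751
Gain = 20 log₁₀(4.9751) ≈ 13.94 dB
∠H = 0.00° − 84.29° = -84.29°

13.9 dB, -84.3°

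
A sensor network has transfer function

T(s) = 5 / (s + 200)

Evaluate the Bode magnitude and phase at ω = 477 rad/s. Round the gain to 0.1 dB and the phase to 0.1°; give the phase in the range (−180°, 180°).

-40.3 dB, -67.3°

Substitute s = j477:
Numerator: 5 = 5 + j0
Denominator: (j477) + 200 = 200 + j477
|N| = √(5² + 0²) ≈ 5, ∠N ≈ 0.00°
|D| = √(200² + 477²) ≈ 517.23, ∠D ≈ 67.25°
|T| = 5 / 517.23 ≈ 0.0096669
Gain = 20 log₁₀(0.0096669) ≈ -40.29 dB
∠T = 0.00° − 67.25° = -67.25°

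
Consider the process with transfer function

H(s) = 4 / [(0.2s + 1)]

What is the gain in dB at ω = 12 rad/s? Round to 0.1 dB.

At ω = 12 rad/s:
pole (1 + j12·0.2) = 1 + j2.4 → |·| ≈ 2.6, ∠ ≈ 67.38°
|H| = 4 · 1 / (2.6) ≈ 1.5385
Gain = 20 log₁₀(1.5385) ≈ 3.74 dB

3.7 dB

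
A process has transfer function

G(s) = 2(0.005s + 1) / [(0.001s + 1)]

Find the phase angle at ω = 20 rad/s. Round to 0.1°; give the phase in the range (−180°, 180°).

At ω = 20 rad/s:
zero (1 + j20·0.005) = 1 + j0.1 → |·| ≈ 1.005, ∠ ≈ 5.71°
pole (1 + j20·0.001) = 1 + j0.02 → |·| ≈ 1.0002, ∠ ≈ 1.15°
∠G = (5.71°) − (1.15°) = 4.56°

4.6°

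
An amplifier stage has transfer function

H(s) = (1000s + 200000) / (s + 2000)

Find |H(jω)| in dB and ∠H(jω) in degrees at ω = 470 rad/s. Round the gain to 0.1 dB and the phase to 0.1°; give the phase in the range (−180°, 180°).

Substitute s = j470:
Numerator: 1000(j470) + 200000 = 200000 + j470000
Denominator: (j470) + 2000 = 2000 + j470
|N| = √(200000² + 470000²) ≈ 5.1078e+05, ∠N ≈ 66.95°
|D| = √(2000² + 470²) ≈ 2054.5, ∠D ≈ 13.22°
|H| = 5.1078e+05 / 2054.5 ≈ 248.62
Gain = 20 log₁₀(248.62) ≈ 47.91 dB
∠H = 66.95° − 13.22° = 53.73°

47.9 dB, 53.7°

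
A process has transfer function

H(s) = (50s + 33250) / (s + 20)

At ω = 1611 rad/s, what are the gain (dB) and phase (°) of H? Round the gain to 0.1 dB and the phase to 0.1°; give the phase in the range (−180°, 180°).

34.7 dB, -21.7°

Substitute s = j1611:
Numerator: 50(j1611) + 33250 = 33250 + j80550
Denominator: (j1611) + 20 = 20 + j1611
|N| = √(33250² + 80550²) ≈ 87143, ∠N ≈ 67.57°
|D| = √(20² + 1611²) ≈ 1611.1, ∠D ≈ 89.29°
|H| = 87143 / 1611.1 ≈ 54.089
Gain = 20 log₁₀(54.089) ≈ 34.66 dB
∠H = 67.57° − 89.29° = -21.72°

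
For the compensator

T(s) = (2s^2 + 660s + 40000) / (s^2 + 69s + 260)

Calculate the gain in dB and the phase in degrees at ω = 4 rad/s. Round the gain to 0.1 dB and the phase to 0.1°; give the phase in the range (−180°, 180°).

40.7 dB, -44.7°

Substitute s = j4:
Numerator: 2(j4)^2 + 660(j4) + 40000 = 39968 + j2640
Denominator: (j4)^2 + 69(j4) + 260 = 244 + j276
|N| = √(39968² + 2640²) ≈ 40055, ∠N ≈ 3.78°
|D| = √(244² + 276²) ≈ 368.39, ∠D ≈ 48.52°
|T| = 40055 / 368.39 ≈ 108.73
Gain = 20 log₁₀(108.73) ≈ 40.73 dB
∠T = 3.78° − 48.52° = -44.74°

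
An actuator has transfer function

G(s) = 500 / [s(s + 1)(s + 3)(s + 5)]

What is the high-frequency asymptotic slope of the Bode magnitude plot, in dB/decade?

Each pole contributes −20 dB/decade at high frequency; each zero contributes +20 dB/decade.
Net: 0 zero(s) − 4 pole(s) → -80 dB/decade.

-80 dB/decade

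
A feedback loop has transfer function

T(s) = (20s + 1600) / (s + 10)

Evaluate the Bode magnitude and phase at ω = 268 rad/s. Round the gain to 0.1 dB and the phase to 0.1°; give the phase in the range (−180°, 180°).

26.4 dB, -14.5°

Substitute s = j268:
Numerator: 20(j268) + 1600 = 1600 + j5360
Denominator: (j268) + 10 = 10 + j268
|N| = √(1600² + 5360²) ≈ 5593.7, ∠N ≈ 73.38°
|D| = √(10² + 268²) ≈ 268.19, ∠D ≈ 87.86°
|T| = 5593.7 / 268.19 ≈ 20.857
Gain = 20 log₁₀(20.857) ≈ 26.39 dB
∠T = 73.38° − 87.86° = -14.48°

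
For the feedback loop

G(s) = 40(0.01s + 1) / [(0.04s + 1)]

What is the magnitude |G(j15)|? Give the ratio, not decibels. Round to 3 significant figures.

34.7

At ω = 15 rad/s:
zero (1 + j15·0.01) = 1 + j0.15 → |·| ≈ 1.0112, ∠ ≈ 8.53°
pole (1 + j15·0.04) = 1 + j0.6 → |·| ≈ 1.1662, ∠ ≈ 30.96°
|G| = 40 · 1.0112 / (1.1662) ≈ 34.684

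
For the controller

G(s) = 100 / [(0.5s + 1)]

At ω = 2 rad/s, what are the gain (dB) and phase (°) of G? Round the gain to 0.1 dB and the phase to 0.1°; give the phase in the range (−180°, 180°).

37.0 dB, -45.0°

At ω = 2 rad/s:
pole (1 + j2·0.5) = 1 + j1 → |·| ≈ 1.4142, ∠ ≈ 45.00°
|G| = 100 · 1 / (1.4142) ≈ 70.711
Gain = 20 log₁₀(70.711) ≈ 36.99 dB
∠G = (0°) − (45.00°) = -45.00°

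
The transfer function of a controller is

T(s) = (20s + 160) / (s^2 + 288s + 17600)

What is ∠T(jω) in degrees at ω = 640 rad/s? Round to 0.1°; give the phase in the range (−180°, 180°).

Substitute s = j640:
Numerator: 20(j640) + 160 = 160 + j12800
Denominator: (j640)^2 + 288(j640) + 17600 = -392000 + j184320
|N| = √(160² + 12800²) ≈ 12801, ∠N ≈ 89.28°
|D| = √(392000² + 184320²) ≈ 4.3317e+05, ∠D ≈ 154.82°
∠T = 89.28° − 154.82° = -65.54°

-65.5°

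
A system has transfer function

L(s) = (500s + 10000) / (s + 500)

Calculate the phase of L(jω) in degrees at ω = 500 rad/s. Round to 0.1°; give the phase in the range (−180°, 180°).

Substitute s = j500:
Numerator: 500(j500) + 10000 = 10000 + j250000
Denominator: (j500) + 500 = 500 + j500
|N| = √(10000² + 250000²) ≈ 2.502e+05, ∠N ≈ 87.71°
|D| = √(500² + 500²) ≈ 707.11, ∠D ≈ 45.00°
∠L = 87.71° − 45.00° = 42.71°

42.7°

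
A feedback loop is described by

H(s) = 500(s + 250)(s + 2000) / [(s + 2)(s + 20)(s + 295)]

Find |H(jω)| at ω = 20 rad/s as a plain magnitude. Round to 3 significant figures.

At s = jω = j20:
zero (s+250): 250 + j20 → |·| = √(250²+20²) = √62900 ≈ 250.8, ∠ = arctan(20/250) ≈ 4.57°
zero (s+2000): 2000 + j20 → |·| = √(2000²+20²) = √4000400 ≈ 2000.1, ∠ = arctan(20/2000) ≈ 0.57°
pole (s+2): 2 + j20 → |·| = √(2²+20²) = √404 ≈ 20.1, ∠ = arctan(20/2) ≈ 84.29°
pole (s+20): 20 + j20 → |·| = √(20²+20²) = √800 ≈ 28.284, ∠ = arctan(20/20) ≈ 45.00°
pole (s+295): 295 + j20 → |·| = √(295²+20²) = √87425 ≈ 295.68, ∠ = arctan(20/295) ≈ 3.88°
|H| = 500 · 5.0163e+05 / 1.681e+05 ≈ 1492.1

1.49e+03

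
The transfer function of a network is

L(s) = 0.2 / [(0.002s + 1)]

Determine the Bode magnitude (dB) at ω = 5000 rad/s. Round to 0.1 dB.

At ω = 5000 rad/s:
pole (1 + j5000·0.002) = 1 + j10 → |·| ≈ 10.05, ∠ ≈ 84.29°
|L| = 0.2 · 1 / (10.05) ≈ 0.0199
Gain = 20 log₁₀(0.0199) ≈ -34.02 dB

-34.0 dB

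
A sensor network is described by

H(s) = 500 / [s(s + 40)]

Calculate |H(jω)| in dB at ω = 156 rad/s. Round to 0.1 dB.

-34.0 dB

At s = jω = j156:
pole (s+40): 40 + j156 → |·| = √(40²+156²) = √25936 ≈ 161.05, ∠ = arctan(156/40) ≈ 75.62°
pole at origin: |s| = 156, ∠ = 90.00° (in denominator)
|H| = 500 / 25124 ≈ 0.019901
Gain = 20 log₁₀(0.019901) ≈ -34.02 dB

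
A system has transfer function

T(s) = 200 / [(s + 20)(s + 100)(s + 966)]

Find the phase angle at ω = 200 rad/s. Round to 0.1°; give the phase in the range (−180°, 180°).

At s = jω = j200:
pole (s+20): 20 + j200 → |·| = √(20²+200²) = √40400 ≈ 201, ∠ = arctan(200/20) ≈ 84.29°
pole (s+100): 100 + j200 → |·| = √(100²+200²) = √50000 ≈ 223.61, ∠ = arctan(200/100) ≈ 63.43°
pole (s+966): 966 + j200 → |·| = √(966²+200²) = √973156 ≈ 986.49, ∠ = arctan(200/966) ≈ 11.70°
∠T = 0.00° − 159.42° = -159.42°

-159.4°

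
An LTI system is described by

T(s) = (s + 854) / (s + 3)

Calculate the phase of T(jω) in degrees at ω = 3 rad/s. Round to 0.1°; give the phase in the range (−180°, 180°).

At s = jω = j3:
zero (s+854): 854 + j3 → |·| = √(854²+3²) = √729325 ≈ 854.01, ∠ = arctan(3/854) ≈ 0.20°
pole (s+3): 3 + j3 → |·| = √(3²+3²) = √18 ≈ 4.2426, ∠ = arctan(3/3) ≈ 45.00°
∠T = 0.20° − 45.00° = -44.80°

-44.8°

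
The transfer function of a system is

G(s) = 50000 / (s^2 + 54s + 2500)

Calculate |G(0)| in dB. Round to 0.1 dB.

26.0 dB

G(0) = 50000 / 2500 = 20
20 log₁₀(20) ≈ 26.02 dB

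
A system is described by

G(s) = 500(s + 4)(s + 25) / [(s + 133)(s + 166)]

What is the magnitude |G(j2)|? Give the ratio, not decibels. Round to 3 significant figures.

2.54

At s = jω = j2:
zero (s+4): 4 + j2 → |·| = √(4²+2²) = √20 ≈ 4.4721, ∠ = arctan(2/4) ≈ 26.57°
zero (s+25): 25 + j2 → |·| = √(25²+2²) = √629 ≈ 25.08, ∠ = arctan(2/25) ≈ 4.57°
pole (s+133): 133 + j2 → |·| = √(133²+2²) = √17693 ≈ 133.02, ∠ = arctan(2/133) ≈ 0.86°
pole (s+166): 166 + j2 → |·| = √(166²+2²) = √27560 ≈ 166.01, ∠ = arctan(2/166) ≈ 0.69°
|G| = 500 · 112.16 / 22083 ≈ 2.5395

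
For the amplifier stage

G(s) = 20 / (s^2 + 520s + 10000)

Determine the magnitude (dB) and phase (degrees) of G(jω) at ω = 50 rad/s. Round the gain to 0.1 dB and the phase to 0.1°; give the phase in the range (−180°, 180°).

-62.6 dB, -73.9°

Substitute s = j50:
Numerator: 20 = 20 + j0
Denominator: (j50)^2 + 520(j50) + 10000 = 7500 + j26000
|N| = √(20² + 0²) ≈ 20, ∠N ≈ 0.00°
|D| = √(7500² + 26000²) ≈ 27060, ∠D ≈ 73.91°
|G| = 20 / 27060 ≈ 0.0007391
Gain = 20 log₁₀(0.0007391) ≈ -62.63 dB
∠G = 0.00° − 73.91° = -73.91°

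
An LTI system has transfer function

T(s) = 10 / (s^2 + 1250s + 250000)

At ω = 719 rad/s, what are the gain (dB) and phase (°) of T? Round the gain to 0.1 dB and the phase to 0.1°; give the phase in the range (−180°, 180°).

-99.4 dB, -106.5°

Substitute s = j719:
Numerator: 10 = 10 + j0
Denominator: (j719)^2 + 1250(j719) + 250000 = -266961 + j898750
|N| = √(10² + 0²) ≈ 10, ∠N ≈ 0.00°
|D| = √(266961² + 898750²) ≈ 9.3756e+05, ∠D ≈ 106.54°
|T| = 10 / 9.3756e+05 ≈ 1.0666e-05
Gain = 20 log₁₀(1.0666e-05) ≈ -99.44 dB
∠T = 0.00° − 106.54° = -106.54°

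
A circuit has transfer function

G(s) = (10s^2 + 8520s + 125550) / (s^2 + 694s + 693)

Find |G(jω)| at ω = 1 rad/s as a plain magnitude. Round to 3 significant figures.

128

Substitute s = j1:
Numerator: 10(j1)^2 + 8520(j1) + 125550 = 125540 + j8520
Denominator: (j1)^2 + 694(j1) + 693 = 692 + j694
|N| = √(125540² + 8520²) ≈ 1.2583e+05, ∠N ≈ 3.88°
|D| = √(692² + 694²) ≈ 980.05, ∠D ≈ 45.08°
|G| = 1.2583e+05 / 980.05 ≈ 128.39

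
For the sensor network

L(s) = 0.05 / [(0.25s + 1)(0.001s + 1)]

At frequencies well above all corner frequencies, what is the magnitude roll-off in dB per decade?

-40 dB/decade

Each pole contributes −20 dB/decade at high frequency; each zero contributes +20 dB/decade.
Net: 0 zero(s) − 2 pole(s) → -40 dB/decade.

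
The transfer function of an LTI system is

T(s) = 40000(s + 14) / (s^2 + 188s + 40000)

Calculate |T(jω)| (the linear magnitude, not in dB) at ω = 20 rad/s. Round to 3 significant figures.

24.5

At s = jω = j20:
zero (s+14): 14 + j20 → |·| = √(14²+20²) = √596 ≈ 24.413, ∠ = arctan(20/14) ≈ 55.01°
quadratic: (j20)² + 188·j20 + 40000 = 39600 + j3760 → |·| ≈ 39778, ∠ ≈ 5.42°
|T| = 40000 · 24.413 / 39778 ≈ 24.549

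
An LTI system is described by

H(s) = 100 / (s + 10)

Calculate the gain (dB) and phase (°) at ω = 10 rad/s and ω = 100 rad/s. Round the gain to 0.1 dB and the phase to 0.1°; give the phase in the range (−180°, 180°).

ω = 10: 17.0 dB, -45.0°; ω = 100: -0.0 dB, -84.3°

At s = jω = j10:
pole (s+10): 10 + j10 → |·| = √(10²+10²) = √200 ≈ 14.142, ∠ = arctan(10/10) ≈ 45.00°
|H| = 100 / 14.142 ≈ 7.0711
Gain = 20 log₁₀(7.0711) ≈ 16.99 dB
∠H = 0.00° − 45.00° = -45.00°

At s = jω = j100:
pole (s+10): 10 + j100 → |·| = √(10²+100²) = √10100 ≈ 100.5, ∠ = arctan(100/10) ≈ 84.29°
|H| = 100 / 100.5 ≈ 0.99502
Gain = 20 log₁₀(0.99502) ≈ -0.04 dB
∠H = 0.00° − 84.29° = -84.29°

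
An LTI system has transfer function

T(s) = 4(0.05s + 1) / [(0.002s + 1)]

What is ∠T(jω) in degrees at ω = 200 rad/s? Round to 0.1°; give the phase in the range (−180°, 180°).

62.5°

At ω = 200 rad/s:
zero (1 + j200·0.05) = 1 + j10 → |·| ≈ 10.05, ∠ ≈ 84.29°
pole (1 + j200·0.002) = 1 + j0.4 → |·| ≈ 1.077, ∠ ≈ 21.80°
∠T = (84.29°) − (21.80°) = 62.49°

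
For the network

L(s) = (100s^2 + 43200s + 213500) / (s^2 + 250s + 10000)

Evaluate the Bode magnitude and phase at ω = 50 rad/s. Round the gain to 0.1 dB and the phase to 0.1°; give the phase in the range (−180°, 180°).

43.4 dB, 31.9°

Substitute s = j50:
Numerator: 100(j50)^2 + 43200(j50) + 213500 = -36500 + j2160000
Denominator: (j50)^2 + 250(j50) + 10000 = 7500 + j12500
|N| = √(36500² + 2160000²) ≈ 2.1603e+06, ∠N ≈ 90.97°
|D| = √(7500² + 12500²) ≈ 14577, ∠D ≈ 59.04°
|L| = 2.1603e+06 / 14577 ≈ 148.2
Gain = 20 log₁₀(148.2) ≈ 43.42 dB
∠L = 90.97° − 59.04° = 31.93°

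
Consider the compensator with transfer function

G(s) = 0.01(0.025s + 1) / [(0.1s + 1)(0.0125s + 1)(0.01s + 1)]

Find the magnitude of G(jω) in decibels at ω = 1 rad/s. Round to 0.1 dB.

At ω = 1 rad/s:
zero (1 + j1·0.025) = 1 + j0.025 → |·| ≈ 1.0003, ∠ ≈ 1.43°
pole (1 + j1·0.1) = 1 + j0.1 → |·| ≈ 1.005, ∠ ≈ 5.71°
pole (1 + j1·0.0125) = 1 + j0.0125 → |·| ≈ 1.0001, ∠ ≈ 0.72°
pole (1 + j1·0.01) = 1 + j0.01 → |·| ≈ 1, ∠ ≈ 0.57°
|G| = 0.01 · 1.0003 / (1.005 · 1.0001 · 1) ≈ 0.0099522
Gain = 20 log₁₀(0.0099522) ≈ -40.04 dB

-40.0 dB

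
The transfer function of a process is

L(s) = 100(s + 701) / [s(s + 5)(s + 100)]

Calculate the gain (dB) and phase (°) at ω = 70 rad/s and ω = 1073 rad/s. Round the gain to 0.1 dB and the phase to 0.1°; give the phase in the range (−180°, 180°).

ω = 70: -18.6 dB, 154.8°; ω = 1073: -79.7 dB, 152.4°

At s = jω = j70:
zero (s+701): 701 + j70 → |·| = √(701²+70²) = √496301 ≈ 704.49, ∠ = arctan(70/701) ≈ 5.70°
pole (s+5): 5 + j70 → |·| = √(5²+70²) = √4925 ≈ 70.178, ∠ = arctan(70/5) ≈ 85.91°
pole (s+100): 100 + j70 → |·| = √(100²+70²) = √14900 ≈ 122.07, ∠ = arctan(70/100) ≈ 34.99°
pole at origin: |s| = 70, ∠ = 90.00° (in denominator)
|L| = 100 · 704.49 / 5.9966e+05 ≈ 0.11748
Gain = 20 log₁₀(0.11748) ≈ -18.60 dB
∠L = 5.70° − 210.90° = -205.20° ≡ 154.80° (principal value)

At s = jω = j1073:
zero (s+701): 701 + j1073 → |·| = √(701²+1073²) = √1642730 ≈ 1281.7, ∠ = arctan(1073/701) ≈ 56.84°
pole (s+5): 5 + j1073 → |·| = √(5²+1073²) = √1151354 ≈ 1073, ∠ = arctan(1073/5) ≈ 89.73°
pole (s+100): 100 + j1073 → |·| = √(100²+1073²) = √1161329 ≈ 1077.6, ∠ = arctan(1073/100) ≈ 84.68°
pole at origin: |s| = 1073, ∠ = 90.00° (in denominator)
|L| = 100 · 1281.7 / 1.2407e+09 ≈ 0.0001033
Gain = 20 log₁₀(0.0001033) ≈ -79.72 dB
∠L = 56.84° − 264.41° = -207.57° ≡ 152.43° (principal value)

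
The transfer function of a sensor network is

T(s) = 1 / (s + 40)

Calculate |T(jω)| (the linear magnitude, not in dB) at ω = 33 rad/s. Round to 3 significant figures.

Substitute s = j33:
Numerator: 1 = 1 + j0
Denominator: (j33) + 40 = 40 + j33
|N| = √(1² + 0²) ≈ 1, ∠N ≈ 0.00°
|D| = √(40² + 33²) ≈ 51.856, ∠D ≈ 39.52°
|T| = 1 / 51.856 ≈ 0.019284

0.0193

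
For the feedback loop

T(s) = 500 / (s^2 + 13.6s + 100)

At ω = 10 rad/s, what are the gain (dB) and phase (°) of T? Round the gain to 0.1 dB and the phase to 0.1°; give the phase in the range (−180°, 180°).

11.3 dB, -90.0°

At s = jω = j10:
quadratic: (j10)² + 13.6·j10 + 100 = 0 + j136 → |·| ≈ 136, ∠ ≈ 90.00°
|T| = 500 / 136 ≈ 3.6765
Gain = 20 log₁₀(3.6765) ≈ 11.31 dB
∠T = 0.00° − 90.00° = -90.00°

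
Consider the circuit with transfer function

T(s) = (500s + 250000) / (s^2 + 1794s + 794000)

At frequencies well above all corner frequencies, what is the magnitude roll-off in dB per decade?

-20 dB/decade

Each pole contributes −20 dB/decade at high frequency; each zero contributes +20 dB/decade.
Net: 1 zero(s) − 2 pole(s) → -20 dB/decade.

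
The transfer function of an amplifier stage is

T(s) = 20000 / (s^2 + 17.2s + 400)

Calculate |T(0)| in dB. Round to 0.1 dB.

34.0 dB

T(0) = 20000 / 400 = 50
20 log₁₀(50) ≈ 33.98 dB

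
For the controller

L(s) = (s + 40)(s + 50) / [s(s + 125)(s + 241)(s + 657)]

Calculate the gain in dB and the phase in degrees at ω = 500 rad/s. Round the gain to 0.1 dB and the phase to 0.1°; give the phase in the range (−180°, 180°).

At s = jω = j500:
zero (s+40): 40 + j500 → |·| = √(40²+500²) = √251600 ≈ 501.6, ∠ = arctan(500/40) ≈ 85.43°
zero (s+50): 50 + j500 → |·| = √(50²+500²) = √252500 ≈ 502.49, ∠ = arctan(500/50) ≈ 84.29°
pole (s+125): 125 + j500 → |·| = √(125²+500²) = √265625 ≈ 515.39, ∠ = arctan(500/125) ≈ 75.96°
pole (s+241): 241 + j500 → |·| = √(241²+500²) = √308081 ≈ 555.05, ∠ = arctan(500/241) ≈ 64.27°
pole (s+657): 657 + j500 → |·| = √(657²+500²) = √681649 ≈ 825.62, ∠ = arctan(500/657) ≈ 37.27°
pole at origin: |s| = 500, ∠ = 90.00° (in denominator)
|L| = 1 · 2.5205e+05 / 1.1809e+11 ≈ 2.1344e-06
Gain = 20 log₁₀(2.1344e-06) ≈ -113.41 dB
∠L = 169.72° − 267.50° = -97.78°

-113.4 dB, -97.8°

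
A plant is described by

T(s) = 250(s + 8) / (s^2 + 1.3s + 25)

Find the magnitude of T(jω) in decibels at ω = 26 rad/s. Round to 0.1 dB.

20.4 dB

At s = jω = j26:
zero (s+8): 8 + j26 → |·| = √(8²+26²) = √740 ≈ 27.203, ∠ = arctan(26/8) ≈ 72.90°
quadratic: (j26)² + 1.3·j26 + 25 = -651 + j33.8 → |·| ≈ 651.88, ∠ ≈ 177.03°
|T| = 250 · 27.203 / 651.88 ≈ 10.433
Gain = 20 log₁₀(10.433) ≈ 20.37 dB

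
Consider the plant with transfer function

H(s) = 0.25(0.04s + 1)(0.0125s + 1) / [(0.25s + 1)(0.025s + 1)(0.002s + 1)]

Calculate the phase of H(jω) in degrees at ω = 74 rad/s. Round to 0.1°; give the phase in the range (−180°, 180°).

At ω = 74 rad/s:
zero (1 + j74·0.04) = 1 + j2.96 → |·| ≈ 3.1244, ∠ ≈ 71.33°
zero (1 + j74·0.0125) = 1 + j0.925 → |·| ≈ 1.3622, ∠ ≈ 42.77°
pole (1 + j74·0.25) = 1 + j18.5 → |·| ≈ 18.527, ∠ ≈ 86.91°
pole (1 + j74·0.025) = 1 + j1.85 → |·| ≈ 2.103, ∠ ≈ 61.61°
pole (1 + j74·0.002) = 1 + j0.148 → |·| ≈ 1.0109, ∠ ≈ 8.42°
∠H = (71.33° + 42.77°) − (86.91° + 61.61° + 8.42°) = -42.84°

-42.8°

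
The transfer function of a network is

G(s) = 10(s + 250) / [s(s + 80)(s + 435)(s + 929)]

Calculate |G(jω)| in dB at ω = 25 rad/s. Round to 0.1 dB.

At s = jω = j25:
zero (s+250): 250 + j25 → |·| = √(250²+25²) = √63125 ≈ 251.25, ∠ = arctan(25/250) ≈ 5.71°
pole (s+80): 80 + j25 → |·| = √(80²+25²) = √7025 ≈ 83.815, ∠ = arctan(25/80) ≈ 17.35°
pole (s+435): 435 + j25 → |·| = √(435²+25²) = √189850 ≈ 435.72, ∠ = arctan(25/435) ≈ 3.29°
pole (s+929): 929 + j25 → |·| = √(929²+25²) = √863666 ≈ 929.34, ∠ = arctan(25/929) ≈ 1.54°
pole at origin: |s| = 25, ∠ = 90.00° (in denominator)
|G| = 10 · 251.25 / 8.4848e+08 ≈ 2.9612e-06
Gain = 20 log₁₀(2.9612e-06) ≈ -110.57 dB

-110.6 dB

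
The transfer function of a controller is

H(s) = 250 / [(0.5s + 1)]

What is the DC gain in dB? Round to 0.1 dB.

48.0 dB

H(0) = 250 · 1 / 1 = 250
20 log₁₀(250) ≈ 47.96 dB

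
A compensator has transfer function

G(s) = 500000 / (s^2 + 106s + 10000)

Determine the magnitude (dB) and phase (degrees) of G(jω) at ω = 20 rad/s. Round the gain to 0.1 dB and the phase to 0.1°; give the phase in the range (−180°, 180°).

At s = jω = j20:
quadratic: (j20)² + 106·j20 + 10000 = 9600 + j2120 → |·| ≈ 9831.3, ∠ ≈ 12.45°
|G| = 500000 / 9831.3 ≈ 50.858
Gain = 20 log₁₀(50.858) ≈ 34.13 dB
∠G = 0.00° − 12.45° = -12.45°

34.1 dB, -12.5°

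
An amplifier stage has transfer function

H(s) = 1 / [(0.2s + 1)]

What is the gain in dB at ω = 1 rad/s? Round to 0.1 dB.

At ω = 1 rad/s:
pole (1 + j1·0.2) = 1 + j0.2 → |·| ≈ 1.0198, ∠ ≈ 11.31°
|H| = 1 · 1 / (1.0198) ≈ 0.98058
Gain = 20 log₁₀(0.98058) ≈ -0.17 dB

-0.2 dB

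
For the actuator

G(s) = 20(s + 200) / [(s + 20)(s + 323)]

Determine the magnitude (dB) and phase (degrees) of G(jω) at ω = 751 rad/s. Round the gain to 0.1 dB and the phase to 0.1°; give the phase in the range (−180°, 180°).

At s = jω = j751:
zero (s+200): 200 + j751 → |·| = √(200²+751²) = √604001 ≈ 777.18, ∠ = arctan(751/200) ≈ 75.09°
pole (s+20): 20 + j751 → |·| = √(20²+751²) = √564401 ≈ 751.27, ∠ = arctan(751/20) ≈ 88.47°
pole (s+323): 323 + j751 → |·| = √(323²+751²) = √668330 ≈ 817.51, ∠ = arctan(751/323) ≈ 66.73°
|G| = 20 · 777.18 / 6.1417e+05 ≈ 0.025308
Gain = 20 log₁₀(0.025308) ≈ -31.93 dB
∠G = 75.09° − 155.20° = -80.11°

-31.9 dB, -80.1°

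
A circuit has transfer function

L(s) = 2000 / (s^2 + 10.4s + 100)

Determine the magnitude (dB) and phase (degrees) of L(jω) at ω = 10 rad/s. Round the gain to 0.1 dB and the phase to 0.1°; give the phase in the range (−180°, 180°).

At s = jω = j10:
quadratic: (j10)² + 10.4·j10 + 100 = 0 + j104 → |·| ≈ 104, ∠ ≈ 90.00°
|L| = 2000 / 104 ≈ 19.231
Gain = 20 log₁₀(19.231) ≈ 25.68 dB
∠L = 0.00° − 90.00° = -90.00°

25.7 dB, -90.0°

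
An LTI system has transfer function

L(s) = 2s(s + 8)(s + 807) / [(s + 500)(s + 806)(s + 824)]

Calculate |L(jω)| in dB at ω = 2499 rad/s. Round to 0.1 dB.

5.4 dB

At s = jω = j2499:
zero (s+8): 8 + j2499 → |·| = √(8²+2499²) = √6245065 ≈ 2499, ∠ = arctan(2499/8) ≈ 89.82°
zero (s+807): 807 + j2499 → |·| = √(807²+2499²) = √6896250 ≈ 2626.1, ∠ = arctan(2499/807) ≈ 72.10°
zero at origin: s = j2499 → |·| = 2499, ∠ = 90.00°
pole (s+500): 500 + j2499 → |·| = √(500²+2499²) = √6495001 ≈ 2548.5, ∠ = arctan(2499/500) ≈ 78.69°
pole (s+806): 806 + j2499 → |·| = √(806²+2499²) = √6894637 ≈ 2625.8, ∠ = arctan(2499/806) ≈ 72.12°
pole (s+824): 824 + j2499 → |·| = √(824²+2499²) = √6923977 ≈ 2631.3, ∠ = arctan(2499/824) ≈ 71.75°
|L| = 2 · 1.64e+10 / 1.7608e+10 ≈ 1.8628
Gain = 20 log₁₀(1.8628) ≈ 5.40 dB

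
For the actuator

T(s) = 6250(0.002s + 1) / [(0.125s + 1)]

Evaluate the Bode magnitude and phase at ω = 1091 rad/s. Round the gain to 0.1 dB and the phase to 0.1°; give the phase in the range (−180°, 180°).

At ω = 1091 rad/s:
zero (1 + j1091·0.002) = 1 + j2.182 → |·| ≈ 2.4002, ∠ ≈ 65.38°
pole (1 + j1091·0.125) = 1 + j136.375 → |·| ≈ 136.38, ∠ ≈ 89.58°
|T| = 6250 · 2.4002 / (136.38) ≈ 110
Gain = 20 log₁₀(110) ≈ 40.83 dB
∠T = (65.38°) − (89.58°) = -24.20°

40.8 dB, -24.2°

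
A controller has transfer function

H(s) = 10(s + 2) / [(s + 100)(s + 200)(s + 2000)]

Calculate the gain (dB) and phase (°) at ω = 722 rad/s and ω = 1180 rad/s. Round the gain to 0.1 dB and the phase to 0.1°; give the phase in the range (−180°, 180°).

ω = 722: -104.1 dB, -86.6°; ω = 1180: -108.9 dB, -106.2°

At s = jω = j722:
zero (s+2): 2 + j722 → |·| = √(2²+722²) = √521288 ≈ 722, ∠ = arctan(722/2) ≈ 89.84°
pole (s+100): 100 + j722 → |·| = √(100²+722²) = √531284 ≈ 728.89, ∠ = arctan(722/100) ≈ 82.11°
pole (s+200): 200 + j722 → |·| = √(200²+722²) = √561284 ≈ 749.19, ∠ = arctan(722/200) ≈ 74.52°
pole (s+2000): 2000 + j722 → |·| = √(2000²+722²) = √4521284 ≈ 2126.3, ∠ = arctan(722/2000) ≈ 19.85°
|H| = 10 · 722 / 1.1611e+09 ≈ 6.2182e-06
Gain = 20 log₁₀(6.2182e-06) ≈ -104.13 dB
∠H = 89.84° − 176.48° = -86.64°

At s = jω = j1180:
zero (s+2): 2 + j1180 → |·| = √(2²+1180²) = √1392404 ≈ 1180, ∠ = arctan(1180/2) ≈ 89.90°
pole (s+100): 100 + j1180 → |·| = √(100²+1180²) = √1402400 ≈ 1184.2, ∠ = arctan(1180/100) ≈ 85.16°
pole (s+200): 200 + j1180 → |·| = √(200²+1180²) = √1432400 ≈ 1196.8, ∠ = arctan(1180/200) ≈ 80.38°
pole (s+2000): 2000 + j1180 → |·| = √(2000²+1180²) = √5392400 ≈ 2322.2, ∠ = arctan(1180/2000) ≈ 30.54°
|H| = 10 · 1180 / 3.2911e+09 ≈ 3.5854e-06
Gain = 20 log₁₀(3.5854e-06) ≈ -108.91 dB
∠H = 89.90° − 196.08° = -106.18°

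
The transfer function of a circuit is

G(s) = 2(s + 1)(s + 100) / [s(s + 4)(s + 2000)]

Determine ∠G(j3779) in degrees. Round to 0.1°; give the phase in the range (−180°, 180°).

-63.6°

At s = jω = j3779:
zero (s+1): 1 + j3779 → |·| = √(1²+3779²) = √14280842 ≈ 3779, ∠ = arctan(3779/1) ≈ 89.98°
zero (s+100): 100 + j3779 → |·| = √(100²+3779²) = √14290841 ≈ 3780.3, ∠ = arctan(3779/100) ≈ 88.48°
pole (s+4): 4 + j3779 → |·| = √(4²+3779²) = √14280857 ≈ 3779, ∠ = arctan(3779/4) ≈ 89.94°
pole (s+2000): 2000 + j3779 → |·| = √(2000²+3779²) = √18280841 ≈ 4275.6, ∠ = arctan(3779/2000) ≈ 62.11°
pole at origin: |s| = 3779, ∠ = 90.00° (in denominator)
∠G = 178.46° − 242.05° = -63.59°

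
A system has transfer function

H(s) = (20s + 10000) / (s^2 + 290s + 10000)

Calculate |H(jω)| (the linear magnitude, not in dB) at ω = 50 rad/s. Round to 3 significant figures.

0.616

Substitute s = j50:
Numerator: 20(j50) + 10000 = 10000 + j1000
Denominator: (j50)^2 + 290(j50) + 10000 = 7500 + j14500
|N| = √(10000² + 1000²) ≈ 10050, ∠N ≈ 5.71°
|D| = √(7500² + 14500²) ≈ 16325, ∠D ≈ 62.65°
|H| = 10050 / 16325 ≈ 0.61562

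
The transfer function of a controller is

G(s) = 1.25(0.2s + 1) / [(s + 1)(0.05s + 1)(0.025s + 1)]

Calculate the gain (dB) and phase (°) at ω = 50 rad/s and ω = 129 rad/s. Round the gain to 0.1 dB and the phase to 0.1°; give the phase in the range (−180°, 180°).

ω = 50: -24.7 dB, -124.1°; ω = 129: -38.9 dB, -155.7°

At ω = 50 rad/s:
zero (1 + j50·0.2) = 1 + j10 → |·| ≈ 10.05, ∠ ≈ 84.29°
pole (1 + j50·1) = 1 + j50 → |·| ≈ 50.01, ∠ ≈ 88.85°
pole (1 + j50·0.05) = 1 + j2.5 → |·| ≈ 2.6926, ∠ ≈ 68.20°
pole (1 + j50·0.025) = 1 + j1.25 → |·| ≈ 1.6008, ∠ ≈ 51.34°
|G| = 1.25 · 10.05 / (50.01 · 2.6926 · 1.6008) ≈ 0.058279
Gain = 20 log₁₀(0.058279) ≈ -24.69 dB
∠G = (84.29°) − (88.85° + 68.20° + 51.34°) = -124.10°

At ω = 129 rad/s:
zero (1 + j129·0.2) = 1 + j25.8 → |·| ≈ 25.819, ∠ ≈ 87.78°
pole (1 + j129·1) = 1 + j129 → |·| ≈ 129, ∠ ≈ 89.56°
pole (1 + j129·0.05) = 1 + j6.45 → |·| ≈ 6.5271, ∠ ≈ 81.19°
pole (1 + j129·0.025) = 1 + j3.225 → |·| ≈ 3.3765, ∠ ≈ 72.77°
|G| = 1.25 · 25.819 / (129 · 6.5271 · 3.3765) ≈ 0.011352
Gain = 20 log₁₀(0.011352) ≈ -38.90 dB
∠G = (87.78°) − (89.56° + 81.19° + 72.77°) = -155.74°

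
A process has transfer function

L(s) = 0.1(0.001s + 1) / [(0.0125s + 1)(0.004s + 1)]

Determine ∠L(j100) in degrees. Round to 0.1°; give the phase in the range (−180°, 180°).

At ω = 100 rad/s:
zero (1 + j100·0.001) = 1 + j0.1 → |·| ≈ 1.005, ∠ ≈ 5.71°
pole (1 + j100·0.0125) = 1 + j1.25 → |·| ≈ 1.6008, ∠ ≈ 51.34°
pole (1 + j100·0.004) = 1 + j0.4 → |·| ≈ 1.077, ∠ ≈ 21.80°
∠L = (5.71°) − (51.34° + 21.80°) = -67.43°

-67.4°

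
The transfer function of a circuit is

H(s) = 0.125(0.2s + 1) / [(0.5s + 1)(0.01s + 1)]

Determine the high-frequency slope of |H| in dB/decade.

-20 dB/decade

Each pole contributes −20 dB/decade at high frequency; each zero contributes +20 dB/decade.
Net: 1 zero(s) − 2 pole(s) → -20 dB/decade.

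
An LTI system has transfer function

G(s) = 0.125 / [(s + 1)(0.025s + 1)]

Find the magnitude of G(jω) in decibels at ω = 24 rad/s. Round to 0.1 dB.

At ω = 24 rad/s:
pole (1 + j24·1) = 1 + j24 → |·| ≈ 24.021, ∠ ≈ 87.61°
pole (1 + j24·0.025) = 1 + j0.6 → |·| ≈ 1.1662, ∠ ≈ 30.96°
|G| = 0.125 · 1 / (24.021 · 1.1662) ≈ 0.0044622
Gain = 20 log₁₀(0.0044622) ≈ -47.01 dB

-47.0 dB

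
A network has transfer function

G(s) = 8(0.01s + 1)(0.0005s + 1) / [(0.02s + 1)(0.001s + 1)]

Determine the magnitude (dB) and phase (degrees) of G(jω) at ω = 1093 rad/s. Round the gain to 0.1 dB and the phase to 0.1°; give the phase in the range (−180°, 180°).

9.8 dB, -21.5°

At ω = 1093 rad/s:
zero (1 + j1093·0.01) = 1 + j10.93 → |·| ≈ 10.976, ∠ ≈ 84.77°
zero (1 + j1093·0.0005) = 1 + j0.5465 → |·| ≈ 1.1396, ∠ ≈ 28.66°
pole (1 + j1093·0.02) = 1 + j21.86 → |·| ≈ 21.883, ∠ ≈ 87.38°
pole (1 + j1093·0.001) = 1 + j1.093 → |·| ≈ 1.4814, ∠ ≈ 47.54°
|G| = 8 · 10.976 · 1.1396 / (21.883 · 1.4814) ≈ 3.0868
Gain = 20 log₁₀(3.0868) ≈ 9.79 dB
∠G = (84.77° + 28.66°) − (87.38° + 47.54°) = -21.49°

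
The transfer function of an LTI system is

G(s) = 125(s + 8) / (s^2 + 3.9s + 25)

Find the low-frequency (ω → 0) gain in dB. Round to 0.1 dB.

G(0) = 125·8 / 25 = 40
20 log₁₀(40) ≈ 32.04 dB

32.0 dB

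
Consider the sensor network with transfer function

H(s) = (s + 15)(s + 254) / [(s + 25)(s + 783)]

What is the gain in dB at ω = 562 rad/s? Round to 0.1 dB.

At s = jω = j562:
zero (s+15): 15 + j562 → |·| = √(15²+562²) = √316069 ≈ 562.2, ∠ = arctan(562/15) ≈ 88.47°
zero (s+254): 254 + j562 → |·| = √(254²+562²) = √380360 ≈ 616.73, ∠ = arctan(562/254) ≈ 65.68°
pole (s+25): 25 + j562 → |·| = √(25²+562²) = √316469 ≈ 562.56, ∠ = arctan(562/25) ≈ 87.45°
pole (s+783): 783 + j562 → |·| = √(783²+562²) = √928933 ≈ 963.81, ∠ = arctan(562/783) ≈ 35.67°
|H| = 1 · 3.4673e+05 / 5.422e+05 ≈ 0.63949
Gain = 20 log₁₀(0.63949) ≈ -3.88 dB

-3.9 dB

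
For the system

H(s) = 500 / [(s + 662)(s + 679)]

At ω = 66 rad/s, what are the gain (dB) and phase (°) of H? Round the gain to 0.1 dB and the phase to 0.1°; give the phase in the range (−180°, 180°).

At s = jω = j66:
pole (s+662): 662 + j66 → |·| = √(662²+66²) = √442600 ≈ 665.28, ∠ = arctan(66/662) ≈ 5.69°
pole (s+679): 679 + j66 → |·| = √(679²+66²) = √465397 ≈ 682.2, ∠ = arctan(66/679) ≈ 5.55°
|H| = 500 / 4.5385e+05 ≈ 0.0011017
Gain = 20 log₁₀(0.0011017) ≈ -59.16 dB
∠H = 0.00° − 11.24° = -11.24°

-59.2 dB, -11.2°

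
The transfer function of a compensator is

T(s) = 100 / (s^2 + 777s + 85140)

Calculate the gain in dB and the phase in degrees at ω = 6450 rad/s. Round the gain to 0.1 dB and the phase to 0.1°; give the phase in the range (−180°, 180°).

Substitute s = j6450:
Numerator: 100 = 100 + j0
Denominator: (j6450)^2 + 777(j6450) + 85140 = -41517360 + j5011650
|N| = √(100² + 0²) ≈ 100, ∠N ≈ 0.00°
|D| = √(41517360² + 5011650²) ≈ 4.1819e+07, ∠D ≈ 173.12°
|T| = 100 / 4.1819e+07 ≈ 2.3913e-06
Gain = 20 log₁₀(2.3913e-06) ≈ -112.43 dB
∠T = 0.00° − 173.12° = -173.12°

-112.4 dB, -173.1°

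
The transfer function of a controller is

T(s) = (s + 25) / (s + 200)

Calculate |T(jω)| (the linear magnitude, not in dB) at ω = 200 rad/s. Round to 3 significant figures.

0.713

At s = jω = j200:
zero (s+25): 25 + j200 → |·| = √(25²+200²) = √40625 ≈ 201.56, ∠ = arctan(200/25) ≈ 82.87°
pole (s+200): 200 + j200 → |·| = √(200²+200²) = √80000 ≈ 282.84, ∠ = arctan(200/200) ≈ 45.00°
|T| = 1 · 201.56 / 282.84 ≈ 0.71263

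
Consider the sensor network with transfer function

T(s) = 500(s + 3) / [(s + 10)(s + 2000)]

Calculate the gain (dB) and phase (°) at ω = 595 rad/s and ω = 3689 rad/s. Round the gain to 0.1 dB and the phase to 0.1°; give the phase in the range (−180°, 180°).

ω = 595: -12.4 dB, -15.9°; ω = 3689: -18.5 dB, -61.4°

At s = jω = j595:
zero (s+3): 3 + j595 → |·| = √(3²+595²) = √354034 ≈ 595.01, ∠ = arctan(595/3) ≈ 89.71°
pole (s+10): 10 + j595 → |·| = √(10²+595²) = √354125 ≈ 595.08, ∠ = arctan(595/10) ≈ 89.04°
pole (s+2000): 2000 + j595 → |·| = √(2000²+595²) = √4354025 ≈ 2086.6, ∠ = arctan(595/2000) ≈ 16.57°
|T| = 500 · 595.01 / 1.2417e+06 ≈ 0.23959
Gain = 20 log₁₀(0.23959) ≈ -12.41 dB
∠T = 89.71° − 105.61° = -15.90°

At s = jω = j3689:
zero (s+3): 3 + j3689 → |·| = √(3²+3689²) = √13608730 ≈ 3689, ∠ = arctan(3689/3) ≈ 89.95°
pole (s+10): 10 + j3689 → |·| = √(10²+3689²) = √13608821 ≈ 3689, ∠ = arctan(3689/10) ≈ 89.84°
pole (s+2000): 2000 + j3689 → |·| = √(2000²+3689²) = √17608721 ≈ 4196.3, ∠ = arctan(3689/2000) ≈ 61.54°
|T| = 500 · 3689 / 1.548e+07 ≈ 0.11915
Gain = 20 log₁₀(0.11915) ≈ -18.48 dB
∠T = 89.95° − 151.38° = -61.43°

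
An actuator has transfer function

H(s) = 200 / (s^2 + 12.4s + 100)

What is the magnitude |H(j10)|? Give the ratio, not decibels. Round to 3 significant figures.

1.61

At s = jω = j10:
quadratic: (j10)² + 12.4·j10 + 100 = 0 + j124 → |·| ≈ 124, ∠ ≈ 90.00°
|H| = 200 / 124 ≈ 1.6129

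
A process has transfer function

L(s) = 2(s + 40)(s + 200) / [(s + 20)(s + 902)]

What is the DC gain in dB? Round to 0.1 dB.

-1.0 dB

L(0) = 2·40·200 / (20·902) ≈ 0.88692
20 log₁₀(0.88692) ≈ -1.04 dB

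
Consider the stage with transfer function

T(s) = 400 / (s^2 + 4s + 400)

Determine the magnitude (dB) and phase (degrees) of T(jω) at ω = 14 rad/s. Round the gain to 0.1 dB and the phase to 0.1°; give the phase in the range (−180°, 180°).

5.5 dB, -15.4°

At s = jω = j14:
quadratic: (j14)² + 4·j14 + 400 = 204 + j56 → |·| ≈ 211.55, ∠ ≈ 15.35°
|T| = 400 / 211.55 ≈ 1.8908
Gain = 20 log₁₀(1.8908) ≈ 5.53 dB
∠T = 0.00° − 15.35° = -15.35°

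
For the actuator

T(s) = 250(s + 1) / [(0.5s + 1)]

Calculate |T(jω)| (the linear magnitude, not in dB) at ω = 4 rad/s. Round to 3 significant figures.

At ω = 4 rad/s:
zero (1 + j4·1) = 1 + j4 → |·| ≈ 4.1231, ∠ ≈ 75.96°
pole (1 + j4·0.5) = 1 + j2 → |·| ≈ 2.2361, ∠ ≈ 63.43°
|T| = 250 · 4.1231 / (2.2361) ≈ 460.97

461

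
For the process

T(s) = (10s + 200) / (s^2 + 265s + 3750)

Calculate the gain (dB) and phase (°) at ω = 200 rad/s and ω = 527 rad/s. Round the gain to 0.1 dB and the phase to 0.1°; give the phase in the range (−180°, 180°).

ω = 200: -30.1 dB, -40.1°; ω = 527: -35.3 dB, -65.2°

Substitute s = j200:
Numerator: 10(j200) + 200 = 200 + j2000
Denominator: (j200)^2 + 265(j200) + 3750 = -36250 + j53000
|N| = √(200² + 2000²) ≈ 2010, ∠N ≈ 84.29°
|D| = √(36250² + 53000²) ≈ 64211, ∠D ≈ 124.37°
|T| = 2010 / 64211 ≈ 0.031303
Gain = 20 log₁₀(0.031303) ≈ -30.09 dB
∠T = 84.29° − 124.37° = -40.08°

Substitute s = j527:
Numerator: 10(j527) + 200 = 200 + j5270
Denominator: (j527)^2 + 265(j527) + 3750 = -273979 + j139655
|N| = √(200² + 5270²) ≈ 5273.8, ∠N ≈ 87.83°
|D| = √(273979² + 139655²) ≈ 3.0752e+05, ∠D ≈ 152.99°
|T| = 5273.8 / 3.0752e+05 ≈ 0.017149
Gain = 20 log₁₀(0.017149) ≈ -35.32 dB
∠T = 87.83° − 152.99° = -65.16°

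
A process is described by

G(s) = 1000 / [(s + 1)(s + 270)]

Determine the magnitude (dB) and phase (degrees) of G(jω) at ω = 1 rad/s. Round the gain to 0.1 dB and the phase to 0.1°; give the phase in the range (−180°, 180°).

8.4 dB, -45.2°

At s = jω = j1:
pole (s+1): 1 + j1 → |·| = √(1²+1²) = √2 ≈ 1.4142, ∠ = arctan(1/1) ≈ 45.00°
pole (s+270): 270 + j1 → |·| = √(270²+1²) = √72901 ≈ 270, ∠ = arctan(1/270) ≈ 0.21°
|G| = 1000 / 381.83 ≈ 2.619
Gain = 20 log₁₀(2.619) ≈ 8.36 dB
∠G = 0.00° − 45.21° = -45.21°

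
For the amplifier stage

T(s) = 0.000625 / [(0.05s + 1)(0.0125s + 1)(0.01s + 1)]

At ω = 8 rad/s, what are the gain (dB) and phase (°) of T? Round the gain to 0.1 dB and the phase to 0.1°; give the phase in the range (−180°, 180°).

-64.8 dB, -32.1°

At ω = 8 rad/s:
pole (1 + j8·0.05) = 1 + j0.4 → |·| ≈ 1.077, ∠ ≈ 21.80°
pole (1 + j8·0.0125) = 1 + j0.1 → |·| ≈ 1.005, ∠ ≈ 5.71°
pole (1 + j8·0.01) = 1 + j0.08 → |·| ≈ 1.0032, ∠ ≈ 4.57°
|T| = 0.000625 · 1 / (1.077 · 1.005 · 1.0032) ≈ 0.00057559
Gain = 20 log₁₀(0.00057559) ≈ -64.80 dB
∠T = (0°) − (21.80° + 5.71° + 4.57°) = -32.08°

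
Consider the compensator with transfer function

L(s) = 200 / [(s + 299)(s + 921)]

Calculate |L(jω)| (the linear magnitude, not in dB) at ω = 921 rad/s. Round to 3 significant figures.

0.000159

At s = jω = j921:
pole (s+299): 299 + j921 → |·| = √(299²+921²) = √937642 ≈ 968.32, ∠ = arctan(921/299) ≈ 72.01°
pole (s+921): 921 + j921 → |·| = √(921²+921²) = √1696482 ≈ 1302.5, ∠ = arctan(921/921) ≈ 45.00°
|L| = 200 / 1.2612e+06 ≈ 0.00015858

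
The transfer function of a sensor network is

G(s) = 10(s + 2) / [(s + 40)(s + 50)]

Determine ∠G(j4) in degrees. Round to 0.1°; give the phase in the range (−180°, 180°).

53.2°

At s = jω = j4:
zero (s+2): 2 + j4 → |·| = √(2²+4²) = √20 ≈ 4.4721, ∠ = arctan(4/2) ≈ 63.43°
pole (s+40): 40 + j4 → |·| = √(40²+4²) = √1616 ≈ 40.2, ∠ = arctan(4/40) ≈ 5.71°
pole (s+50): 50 + j4 → |·| = √(50²+4²) = √2516 ≈ 50.16, ∠ = arctan(4/50) ≈ 4.57°
∠G = 63.43° − 10.28° = 53.15°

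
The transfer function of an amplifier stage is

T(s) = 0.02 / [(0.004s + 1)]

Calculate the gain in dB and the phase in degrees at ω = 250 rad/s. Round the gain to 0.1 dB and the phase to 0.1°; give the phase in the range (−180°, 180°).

-37.0 dB, -45.0°

At ω = 250 rad/s:
pole (1 + j250·0.004) = 1 + j1 → |·| ≈ 1.4142, ∠ ≈ 45.00°
|T| = 0.02 · 1 / (1.4142) ≈ 0.014142
Gain = 20 log₁₀(0.014142) ≈ -36.99 dB
∠T = (0°) − (45.00°) = -45.00°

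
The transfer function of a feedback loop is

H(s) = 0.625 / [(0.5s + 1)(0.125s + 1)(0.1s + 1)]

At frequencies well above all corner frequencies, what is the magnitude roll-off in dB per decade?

-60 dB/decade

Each pole contributes −20 dB/decade at high frequency; each zero contributes +20 dB/decade.
Net: 0 zero(s) − 3 pole(s) → -60 dB/decade.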